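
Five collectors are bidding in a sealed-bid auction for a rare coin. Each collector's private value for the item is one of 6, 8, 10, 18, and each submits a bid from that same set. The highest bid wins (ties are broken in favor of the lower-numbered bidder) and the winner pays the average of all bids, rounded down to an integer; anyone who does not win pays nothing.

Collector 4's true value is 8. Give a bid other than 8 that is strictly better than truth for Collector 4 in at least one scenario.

Suppose Collector 1 bids 6, Collector 2 bids 6, Collector 3 bids 6 and Collector 5 bids 10.
Bid 8: loses, pays 0, utility 0.
Bid 10: wins, pays 7, utility 8 - 7 = 1.
So bidding 10 beats truth here (1 > 0).

10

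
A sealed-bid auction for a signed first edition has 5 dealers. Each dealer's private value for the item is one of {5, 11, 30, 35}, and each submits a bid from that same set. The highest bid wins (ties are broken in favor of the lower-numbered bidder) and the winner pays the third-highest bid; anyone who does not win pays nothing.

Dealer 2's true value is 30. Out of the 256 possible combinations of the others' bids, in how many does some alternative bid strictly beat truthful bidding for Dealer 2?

Others bid (5, 5, 5, 35): truth gives 0; bid 35 gives 25 > 0. Violating.
Others bid (5, 5, 11, 35): truth gives 0; bid 35 gives 19 > 0. Violating.
Others bid (5, 5, 35, 5): truth gives 0; bid 35 gives 25 > 0. Violating.
Others bid (5, 5, 35, 11): truth gives 0; bid 35 gives 19 > 0. Violating.
Others bid (5, 5, 5, 5): truth gives 25; no alternative beats it.
Others bid (5, 5, 5, 11): truth gives 25; no alternative beats it.
(Checking all 256 profiles: 32 have a profitable deviation, 224 do not.)

32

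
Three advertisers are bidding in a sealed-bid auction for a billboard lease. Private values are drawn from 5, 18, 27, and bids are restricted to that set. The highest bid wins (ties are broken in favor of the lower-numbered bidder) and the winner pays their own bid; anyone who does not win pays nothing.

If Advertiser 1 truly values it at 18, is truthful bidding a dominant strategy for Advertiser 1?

No

Consider the case where Advertiser 2 bids 5 and Advertiser 3 bids 5.
Truthful bid 18: wins, pays 18, utility 18 - 18 = 0.
Bid 5 instead: wins, pays 5, utility 18 - 5 = 13.
Since 13 > 0, bidding 5 is strictly better here, so truthful bidding is not dominant.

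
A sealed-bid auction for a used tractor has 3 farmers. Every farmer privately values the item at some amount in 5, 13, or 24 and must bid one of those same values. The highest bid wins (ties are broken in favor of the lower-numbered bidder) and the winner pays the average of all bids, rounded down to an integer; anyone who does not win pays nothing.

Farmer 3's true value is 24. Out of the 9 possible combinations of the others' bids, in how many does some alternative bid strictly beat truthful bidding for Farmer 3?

Others bid (5, 5): truth gives 13; bid 13 gives 17 > 13. Violating.
Others bid (5, 13): truth gives 10; no alternative beats it.
Others bid (5, 24): truth gives 0; no alternative beats it.
(Checking all 9 profiles: 1 has a profitable deviation, 8 do not.)

1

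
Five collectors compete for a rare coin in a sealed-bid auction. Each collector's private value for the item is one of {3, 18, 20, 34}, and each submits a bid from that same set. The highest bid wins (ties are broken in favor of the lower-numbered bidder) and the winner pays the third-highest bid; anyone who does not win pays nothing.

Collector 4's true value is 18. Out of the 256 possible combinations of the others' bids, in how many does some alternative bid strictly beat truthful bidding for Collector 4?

Others bid (3, 3, 3, 20): truth gives 0; bid 20 gives 15 > 0. Violating.
Others bid (3, 3, 3, 34): truth gives 0; bid 34 gives 15 > 0. Violating.
Others bid (3, 3, 18, 3): truth gives 0; bid 20 gives 15 > 0. Violating.
Others bid (3, 3, 20, 3): truth gives 0; bid 34 gives 15 > 0. Violating.
Others bid (3, 3, 3, 3): truth gives 15; no alternative beats it.
Others bid (3, 3, 3, 18): truth gives 15; no alternative beats it.
(Checking all 256 profiles: 8 have a profitable deviation, 248 do not.)

8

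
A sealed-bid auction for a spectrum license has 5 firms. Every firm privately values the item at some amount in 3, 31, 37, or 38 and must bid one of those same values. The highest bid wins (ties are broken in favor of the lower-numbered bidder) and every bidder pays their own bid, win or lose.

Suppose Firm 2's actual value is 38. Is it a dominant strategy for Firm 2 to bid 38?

Consider the case where Firm 1 bids 3, Firm 3 bids 3, Firm 4 bids 3 and Firm 5 bids 3.
Truthful bid 38: wins, pays 38, utility 38 - 38 = 0.
Bid 31 instead: wins, pays 31, utility 38 - 31 = 7.
Since 7 > 0, bidding 31 is strictly better here, so truthful bidding is not dominant.

No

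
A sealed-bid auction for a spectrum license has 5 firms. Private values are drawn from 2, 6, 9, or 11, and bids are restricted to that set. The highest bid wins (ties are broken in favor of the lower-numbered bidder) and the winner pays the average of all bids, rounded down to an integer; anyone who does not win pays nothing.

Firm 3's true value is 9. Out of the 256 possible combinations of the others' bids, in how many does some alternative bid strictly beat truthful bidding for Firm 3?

Others bid (2, 2, 2, 2): truth gives 6; bid 6 gives 7 > 6. Violating.
Others bid (2, 2, 2, 6): truth gives 5; bid 6 gives 6 > 5. Violating.
Others bid (2, 2, 2, 11): truth gives 0; bid 11 gives 4 > 0. Violating.
Others bid (2, 2, 6, 2): truth gives 5; bid 6 gives 6 > 5. Violating.
Others bid (2, 2, 2, 9): truth gives 5; no alternative beats it.
Others bid (2, 2, 6, 9): truth gives 4; no alternative beats it.
(Checking all 256 profiles: 99 have a profitable deviation, 157 do not.)

99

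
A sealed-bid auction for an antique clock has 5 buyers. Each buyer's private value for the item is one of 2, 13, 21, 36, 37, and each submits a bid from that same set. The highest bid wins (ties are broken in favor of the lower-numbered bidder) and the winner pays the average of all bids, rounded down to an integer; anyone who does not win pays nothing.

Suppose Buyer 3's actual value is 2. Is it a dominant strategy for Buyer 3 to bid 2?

Yes

Check each profile of the others' bids and compare truth against every alternative bid.
Others bid (2, 2, 13, 13): truth gives 0, best alternative gives -6.
Others bid (2, 2, 2, 13): truth gives 0, best alternative gives -4.
Others bid (2, 2, 13, 2): truth gives 0, best alternative gives -4.
Others bid (2, 2, 2, 2): truth gives 0, best alternative gives -2.
Others bid (2, 2, 2, 21): truth gives 0, best alternative gives 0.
Others bid (2, 2, 2, 36): truth gives 0, best alternative gives 0.
(Remaining 619 profiles checked similarly; truth is weakly best in each.)
In every case the truthful bid is at least as good as any alternative, so it is a dominant strategy.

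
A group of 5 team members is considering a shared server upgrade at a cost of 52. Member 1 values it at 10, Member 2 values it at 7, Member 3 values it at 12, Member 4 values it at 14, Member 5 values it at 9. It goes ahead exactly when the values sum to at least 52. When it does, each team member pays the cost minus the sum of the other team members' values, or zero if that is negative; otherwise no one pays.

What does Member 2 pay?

7

Total value 52 ≥ cost 52, so the project is built.
The other team members' values sum to 45.
Cost minus that sum is 52 - 45 = 7.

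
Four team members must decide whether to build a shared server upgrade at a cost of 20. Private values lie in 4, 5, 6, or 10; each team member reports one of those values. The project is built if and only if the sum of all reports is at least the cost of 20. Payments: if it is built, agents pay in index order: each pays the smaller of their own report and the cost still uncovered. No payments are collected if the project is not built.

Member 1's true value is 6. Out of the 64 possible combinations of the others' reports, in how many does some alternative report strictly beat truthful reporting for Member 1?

54

Others report (4, 4, 10): truth gives 0; report 4 gives 2 > 0. Violating.
Others report (4, 5, 6): truth gives 0; report 5 gives 1 > 0. Violating.
Others report (4, 5, 10): truth gives 0; report 4 gives 2 > 0. Violating.
Others report (4, 6, 5): truth gives 0; report 5 gives 1 > 0. Violating.
Others report (4, 4, 4): truth gives 0; no alternative beats it.
Others report (4, 4, 5): truth gives 0; no alternative beats it.
(Checking all 64 profiles: 54 have a profitable deviation, 10 do not.)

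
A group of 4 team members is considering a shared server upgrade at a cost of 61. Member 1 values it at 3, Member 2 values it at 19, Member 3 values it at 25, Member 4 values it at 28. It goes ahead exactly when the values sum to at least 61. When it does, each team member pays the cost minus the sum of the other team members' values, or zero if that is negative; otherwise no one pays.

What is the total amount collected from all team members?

30

Total value 75 ≥ cost 61, so it is built.
Member 1: others sum to 72; max(0, 61 - 72) = 0.
Member 2: others sum to 56; max(0, 61 - 56) = 5.
Member 3: others sum to 50; max(0, 61 - 50) = 11.
Member 4: others sum to 47; max(0, 61 - 47) = 14.
Total collected = 0 + 5 + 11 + 14 = 30.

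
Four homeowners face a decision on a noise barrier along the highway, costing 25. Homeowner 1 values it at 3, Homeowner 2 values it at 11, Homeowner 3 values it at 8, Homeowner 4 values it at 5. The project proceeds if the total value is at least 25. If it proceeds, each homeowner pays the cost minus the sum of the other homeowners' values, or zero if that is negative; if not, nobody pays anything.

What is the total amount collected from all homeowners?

Total value 27 ≥ cost 25, so it is built.
Homeowner 1: others sum to 24; max(0, 25 - 24) = 1.
Homeowner 2: others sum to 16; max(0, 25 - 16) = 9.
Homeowner 3: others sum to 19; max(0, 25 - 19) = 6.
Homeowner 4: others sum to 22; max(0, 25 - 22) = 3.
Total collected = 1 + 9 + 6 + 3 = 19.

19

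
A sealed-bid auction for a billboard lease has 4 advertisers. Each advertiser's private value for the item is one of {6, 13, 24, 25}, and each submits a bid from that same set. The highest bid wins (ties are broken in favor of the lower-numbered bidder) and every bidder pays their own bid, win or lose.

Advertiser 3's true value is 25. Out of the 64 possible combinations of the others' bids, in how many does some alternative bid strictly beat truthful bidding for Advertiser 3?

40

Others bid (6, 6, 6): truth gives 0; bid 13 gives 12 > 0. Violating.
Others bid (6, 6, 13): truth gives 0; bid 13 gives 12 > 0. Violating.
Others bid (6, 6, 24): truth gives 0; bid 24 gives 1 > 0. Violating.
Others bid (6, 13, 6): truth gives 0; bid 24 gives 1 > 0. Violating.
Others bid (6, 6, 25): truth gives 0; no alternative beats it.
Others bid (6, 13, 25): truth gives 0; no alternative beats it.
(Checking all 64 profiles: 40 have a profitable deviation, 24 do not.)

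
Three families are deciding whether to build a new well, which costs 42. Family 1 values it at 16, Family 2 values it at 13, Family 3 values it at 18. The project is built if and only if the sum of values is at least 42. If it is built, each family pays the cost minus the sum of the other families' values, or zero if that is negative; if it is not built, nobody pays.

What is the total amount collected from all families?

Total value 47 ≥ cost 42, so it is built.
Family 1: others sum to 31; max(0, 42 - 31) = 11.
Family 2: others sum to 34; max(0, 42 - 34) = 8.
Family 3: others sum to 29; max(0, 42 - 29) = 13.
Total collected = 11 + 8 + 13 = 32.

32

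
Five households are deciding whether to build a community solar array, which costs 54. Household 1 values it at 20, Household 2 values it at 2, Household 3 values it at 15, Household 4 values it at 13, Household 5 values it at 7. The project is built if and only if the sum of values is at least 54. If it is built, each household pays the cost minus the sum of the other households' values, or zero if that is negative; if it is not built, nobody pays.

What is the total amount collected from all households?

43

Total value 57 ≥ cost 54, so it is built.
Household 1: others sum to 37; max(0, 54 - 37) = 17.
Household 2: others sum to 55; max(0, 54 - 55) = 0.
Household 3: others sum to 42; max(0, 54 - 42) = 12.
Household 4: others sum to 44; max(0, 54 - 44) = 10.
Household 5: others sum to 50; max(0, 54 - 50) = 4.
Total collected = 17 + 0 + 12 + 10 + 4 = 43.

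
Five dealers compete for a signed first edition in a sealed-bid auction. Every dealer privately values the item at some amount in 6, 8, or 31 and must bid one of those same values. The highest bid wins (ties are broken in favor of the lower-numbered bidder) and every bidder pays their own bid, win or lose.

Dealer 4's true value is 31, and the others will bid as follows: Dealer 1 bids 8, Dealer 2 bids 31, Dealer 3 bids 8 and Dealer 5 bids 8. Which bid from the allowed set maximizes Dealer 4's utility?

6

Bid 6: loses but pays 6, utility -6.
Bid 8: loses but pays 8, utility -8.
Bid 31: loses but pays 31, utility -31.
The best choice is 6 with utility -6.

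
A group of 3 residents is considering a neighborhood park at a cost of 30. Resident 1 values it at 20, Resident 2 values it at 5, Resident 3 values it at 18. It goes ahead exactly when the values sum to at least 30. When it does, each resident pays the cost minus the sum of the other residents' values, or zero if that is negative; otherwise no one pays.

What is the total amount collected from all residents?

Total value 43 ≥ cost 30, so it is built.
Resident 1: others sum to 23; max(0, 30 - 23) = 7.
Resident 2: others sum to 38; max(0, 30 - 38) = 0.
Resident 3: others sum to 25; max(0, 30 - 25) = 5.
Total collected = 7 + 0 + 5 = 12.

12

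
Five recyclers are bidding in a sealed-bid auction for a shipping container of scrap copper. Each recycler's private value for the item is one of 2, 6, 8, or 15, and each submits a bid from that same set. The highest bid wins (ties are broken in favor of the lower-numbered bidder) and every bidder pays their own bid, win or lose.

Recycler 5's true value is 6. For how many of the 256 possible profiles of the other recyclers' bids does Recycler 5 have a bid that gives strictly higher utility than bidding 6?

Others bid (2, 2, 2, 6): truth gives -6; bid 2 gives -2 > -6. Violating.
Others bid (2, 2, 2, 8): truth gives -6; bid 2 gives -2 > -6. Violating.
Others bid (2, 2, 2, 15): truth gives -6; bid 2 gives -2 > -6. Violating.
Others bid (2, 2, 6, 2): truth gives -6; bid 2 gives -2 > -6. Violating.
Others bid (2, 2, 2, 2): truth gives 0; no alternative beats it.
(Checking all 256 profiles: 255 have a profitable deviation, 1 does not.)

255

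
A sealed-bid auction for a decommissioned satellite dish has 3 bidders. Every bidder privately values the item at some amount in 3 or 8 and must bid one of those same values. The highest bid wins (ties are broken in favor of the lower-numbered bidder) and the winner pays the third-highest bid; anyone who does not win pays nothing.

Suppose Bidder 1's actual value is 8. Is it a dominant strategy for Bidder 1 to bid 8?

Yes

Check each profile of the others' bids and compare truth against every alternative bid.
Others bid (3, 8): truth gives 5, best alternative gives 0.
Others bid (8, 3): truth gives 5, best alternative gives 0.
Others bid (3, 3): truth gives 5, best alternative gives 5.
Others bid (8, 8): truth gives 0, best alternative gives 0.
In every case the truthful bid is at least as good as any alternative, so it is a dominant strategy.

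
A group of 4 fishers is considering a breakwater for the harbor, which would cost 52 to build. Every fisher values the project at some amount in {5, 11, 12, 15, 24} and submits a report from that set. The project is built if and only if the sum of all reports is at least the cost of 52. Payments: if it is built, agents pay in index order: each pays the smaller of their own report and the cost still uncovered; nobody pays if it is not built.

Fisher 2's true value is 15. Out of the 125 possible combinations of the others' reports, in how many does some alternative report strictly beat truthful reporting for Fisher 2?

Others report (5, 11, 24): truth gives 0; report 12 gives 3 > 0. Violating.
Others report (5, 12, 24): truth gives 0; report 11 gives 4 > 0. Violating.
Others report (5, 15, 24): truth gives 0; report 11 gives 4 > 0. Violating.
Others report (5, 24, 11): truth gives 0; report 12 gives 3 > 0. Violating.
Others report (5, 5, 5): truth gives 0; no alternative beats it.
Others report (5, 5, 11): truth gives 0; no alternative beats it.
(Checking all 125 profiles: 65 have a profitable deviation, 60 do not.)

65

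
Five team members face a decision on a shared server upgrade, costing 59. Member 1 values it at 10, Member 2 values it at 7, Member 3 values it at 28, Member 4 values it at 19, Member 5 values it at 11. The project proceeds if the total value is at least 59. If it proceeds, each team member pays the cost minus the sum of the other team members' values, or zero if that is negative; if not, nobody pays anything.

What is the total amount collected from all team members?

Total value 75 ≥ cost 59, so it is built.
Member 1: others sum to 65; max(0, 59 - 65) = 0.
Member 2: others sum to 68; max(0, 59 - 68) = 0.
Member 3: others sum to 47; max(0, 59 - 47) = 12.
Member 4: others sum to 56; max(0, 59 - 56) = 3.
Member 5: others sum to 64; max(0, 59 - 64) = 0.
Total collected = 0 + 0 + 12 + 3 + 0 = 15.

15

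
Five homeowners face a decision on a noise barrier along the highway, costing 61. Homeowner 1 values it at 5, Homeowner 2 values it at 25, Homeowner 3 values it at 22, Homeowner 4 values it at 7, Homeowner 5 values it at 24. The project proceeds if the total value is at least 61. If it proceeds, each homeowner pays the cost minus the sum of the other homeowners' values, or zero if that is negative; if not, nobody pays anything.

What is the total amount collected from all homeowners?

Total value 83 ≥ cost 61, so it is built.
Homeowner 1: others sum to 78; max(0, 61 - 78) = 0.
Homeowner 2: others sum to 58; max(0, 61 - 58) = 3.
Homeowner 3: others sum to 61; max(0, 61 - 61) = 0.
Homeowner 4: others sum to 76; max(0, 61 - 76) = 0.
Homeowner 5: others sum to 59; max(0, 61 - 59) = 2.
Total collected = 0 + 3 + 0 + 0 + 2 = 5.

5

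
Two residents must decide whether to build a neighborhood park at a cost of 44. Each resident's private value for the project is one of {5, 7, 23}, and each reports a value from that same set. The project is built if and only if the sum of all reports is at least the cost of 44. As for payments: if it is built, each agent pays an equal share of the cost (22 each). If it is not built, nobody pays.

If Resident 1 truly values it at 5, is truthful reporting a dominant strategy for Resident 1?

Check each profile of the others' reports and compare truth against every alternative report.
Others report (5): truth gives 0, best alternative gives 0.
Others report (7): truth gives 0, best alternative gives 0.
Others report (23): truth gives 0, best alternative gives 0.
In every case the truthful report is at least as good as any alternative, so it is a dominant strategy.

Yes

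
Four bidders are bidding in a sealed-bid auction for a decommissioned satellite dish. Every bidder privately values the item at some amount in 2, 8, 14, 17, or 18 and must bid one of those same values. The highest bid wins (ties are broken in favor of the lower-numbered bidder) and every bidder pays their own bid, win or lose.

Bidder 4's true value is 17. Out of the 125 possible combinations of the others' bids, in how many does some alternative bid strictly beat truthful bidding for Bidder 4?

106

Others bid (2, 2, 2): truth gives 0; bid 8 gives 9 > 0. Violating.
Others bid (2, 2, 8): truth gives 0; bid 14 gives 3 > 0. Violating.
Others bid (2, 2, 17): truth gives -17; bid 18 gives -1 > -17. Violating.
Others bid (2, 2, 18): truth gives -17; bid 2 gives -2 > -17. Violating.
Others bid (2, 2, 14): truth gives 0; no alternative beats it.
Others bid (2, 8, 14): truth gives 0; no alternative beats it.
(Checking all 125 profiles: 106 have a profitable deviation, 19 do not.)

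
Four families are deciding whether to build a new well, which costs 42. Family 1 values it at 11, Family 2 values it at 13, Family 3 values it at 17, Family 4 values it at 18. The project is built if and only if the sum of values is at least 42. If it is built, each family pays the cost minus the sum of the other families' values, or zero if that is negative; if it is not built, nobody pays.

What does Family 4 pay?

Total value 59 ≥ cost 42, so the project is built.
The other families' values sum to 41.
Cost minus that sum is 42 - 41 = 1.

1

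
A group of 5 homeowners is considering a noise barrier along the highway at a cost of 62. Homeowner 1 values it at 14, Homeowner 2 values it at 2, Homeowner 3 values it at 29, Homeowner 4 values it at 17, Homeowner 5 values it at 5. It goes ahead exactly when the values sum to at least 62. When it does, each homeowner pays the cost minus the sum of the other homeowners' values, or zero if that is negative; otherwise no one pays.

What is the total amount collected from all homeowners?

Total value 67 ≥ cost 62, so it is built.
Homeowner 1: others sum to 53; max(0, 62 - 53) = 9.
Homeowner 2: others sum to 65; max(0, 62 - 65) = 0.
Homeowner 3: others sum to 38; max(0, 62 - 38) = 24.
Homeowner 4: others sum to 50; max(0, 62 - 50) = 12.
Homeowner 5: others sum to 62; max(0, 62 - 62) = 0.
Total collected = 9 + 0 + 24 + 12 + 0 = 45.

45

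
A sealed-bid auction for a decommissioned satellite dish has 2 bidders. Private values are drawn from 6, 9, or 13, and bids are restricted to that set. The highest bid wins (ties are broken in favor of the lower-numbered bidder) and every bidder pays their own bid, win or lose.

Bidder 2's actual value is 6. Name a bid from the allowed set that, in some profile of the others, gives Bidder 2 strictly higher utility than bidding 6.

9

Suppose Bidder 1 bids 6.
Bid 6: loses but pays 6, utility -6.
Bid 9: wins, pays 9, utility 6 - 9 = -3.
So bidding 9 beats truth here (-3 > -6).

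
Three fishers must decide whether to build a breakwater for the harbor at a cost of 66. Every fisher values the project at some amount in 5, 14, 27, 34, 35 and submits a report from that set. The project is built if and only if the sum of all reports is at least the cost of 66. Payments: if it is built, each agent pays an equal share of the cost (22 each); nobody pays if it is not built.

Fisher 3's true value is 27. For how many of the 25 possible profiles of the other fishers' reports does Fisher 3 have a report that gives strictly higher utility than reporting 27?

Others report (5, 27): truth gives 0; report 34 gives 5 > 0. Violating.
Others report (27, 5): truth gives 0; report 34 gives 5 > 0. Violating.
Others report (5, 5): truth gives 0; no alternative beats it.
Others report (5, 14): truth gives 0; no alternative beats it.
(Checking all 25 profiles: 2 have a profitable deviation, 23 do not.)

2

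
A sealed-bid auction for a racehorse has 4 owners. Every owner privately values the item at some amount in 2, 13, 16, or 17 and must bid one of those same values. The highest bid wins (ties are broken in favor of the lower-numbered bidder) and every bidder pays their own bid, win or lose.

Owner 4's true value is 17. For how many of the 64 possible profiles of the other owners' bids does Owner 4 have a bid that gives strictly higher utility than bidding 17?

Others bid (2, 2, 2): truth gives 0; bid 13 gives 4 > 0. Violating.
Others bid (2, 2, 13): truth gives 0; bid 16 gives 1 > 0. Violating.
Others bid (2, 2, 17): truth gives -17; bid 2 gives -2 > -17. Violating.
Others bid (2, 13, 2): truth gives 0; bid 16 gives 1 > 0. Violating.
Others bid (2, 2, 16): truth gives 0; no alternative beats it.
Others bid (2, 13, 16): truth gives 0; no alternative beats it.
(Checking all 64 profiles: 45 have a profitable deviation, 19 do not.)

45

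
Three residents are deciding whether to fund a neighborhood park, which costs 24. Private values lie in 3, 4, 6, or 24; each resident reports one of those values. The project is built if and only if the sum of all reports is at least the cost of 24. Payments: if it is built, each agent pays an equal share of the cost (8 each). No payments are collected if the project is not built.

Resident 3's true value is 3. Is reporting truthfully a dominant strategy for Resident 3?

Yes

Check each profile of the others' reports and compare truth against every alternative report.
Others report (3, 24): truth gives -5, best alternative gives -5.
Others report (4, 24): truth gives -5, best alternative gives -5.
Others report (6, 24): truth gives -5, best alternative gives -5.
Others report (24, 3): truth gives -5, best alternative gives -5.
Others report (24, 4): truth gives -5, best alternative gives -5.
Others report (24, 6): truth gives -5, best alternative gives -5.
(Remaining 10 profiles checked similarly; truth is weakly best in each.)
In every case the truthful report is at least as good as any alternative, so it is a dominant strategy.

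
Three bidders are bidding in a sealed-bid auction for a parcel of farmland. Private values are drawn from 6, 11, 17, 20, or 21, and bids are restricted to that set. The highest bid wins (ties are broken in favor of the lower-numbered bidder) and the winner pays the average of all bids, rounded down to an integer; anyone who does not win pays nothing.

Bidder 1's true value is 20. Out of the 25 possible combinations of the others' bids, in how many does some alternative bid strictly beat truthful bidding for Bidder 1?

15

Others bid (6, 6): truth gives 10; bid 6 gives 14 > 10. Violating.
Others bid (6, 11): truth gives 8; bid 11 gives 11 > 8. Violating.
Others bid (6, 17): truth gives 6; bid 17 gives 7 > 6. Violating.
Others bid (6, 21): truth gives 0; bid 21 gives 4 > 0. Violating.
Others bid (6, 20): truth gives 5; no alternative beats it.
Others bid (11, 20): truth gives 3; no alternative beats it.
(Checking all 25 profiles: 15 have a profitable deviation, 10 do not.)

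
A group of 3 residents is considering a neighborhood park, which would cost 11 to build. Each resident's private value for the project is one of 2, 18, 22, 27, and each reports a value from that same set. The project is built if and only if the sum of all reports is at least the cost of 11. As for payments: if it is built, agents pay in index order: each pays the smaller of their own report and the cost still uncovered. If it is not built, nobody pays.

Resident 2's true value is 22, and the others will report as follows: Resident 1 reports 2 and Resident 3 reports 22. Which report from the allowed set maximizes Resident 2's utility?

2

Report 2: project built, pays 2, utility 22 - 2 = 20.
Report 18: project built, pays 9, utility 22 - 9 = 13.
Report 22: project built, pays 9, utility 22 - 9 = 13.
Report 27: project built, pays 9, utility 22 - 9 = 13.
The best choice is 2 with utility 20.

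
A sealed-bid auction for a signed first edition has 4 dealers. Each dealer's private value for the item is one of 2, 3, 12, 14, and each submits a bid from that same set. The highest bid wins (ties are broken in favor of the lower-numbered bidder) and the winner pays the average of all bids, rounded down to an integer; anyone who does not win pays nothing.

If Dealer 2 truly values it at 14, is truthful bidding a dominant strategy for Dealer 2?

Consider the case where Dealer 1 bids 2, Dealer 3 bids 2 and Dealer 4 bids 2.
Truthful bid 14: wins, pays 5, utility 14 - 5 = 9.
Bid 3 instead: wins, pays 2, utility 14 - 2 = 12.
Since 12 > 9, bidding 3 is strictly better here, so truthful bidding is not dominant.

No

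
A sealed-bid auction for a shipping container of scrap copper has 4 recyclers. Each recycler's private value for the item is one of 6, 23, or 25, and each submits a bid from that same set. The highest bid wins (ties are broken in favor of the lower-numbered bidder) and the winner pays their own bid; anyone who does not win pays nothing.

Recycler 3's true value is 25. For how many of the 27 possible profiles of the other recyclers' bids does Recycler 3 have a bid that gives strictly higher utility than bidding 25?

Others bid (6, 6, 6): truth gives 0; bid 23 gives 2 > 0. Violating.
Others bid (6, 6, 23): truth gives 0; bid 23 gives 2 > 0. Violating.
Others bid (6, 6, 25): truth gives 0; no alternative beats it.
Others bid (6, 23, 6): truth gives 0; no alternative beats it.
(Checking all 27 profiles: 2 have a profitable deviation, 25 do not.)

2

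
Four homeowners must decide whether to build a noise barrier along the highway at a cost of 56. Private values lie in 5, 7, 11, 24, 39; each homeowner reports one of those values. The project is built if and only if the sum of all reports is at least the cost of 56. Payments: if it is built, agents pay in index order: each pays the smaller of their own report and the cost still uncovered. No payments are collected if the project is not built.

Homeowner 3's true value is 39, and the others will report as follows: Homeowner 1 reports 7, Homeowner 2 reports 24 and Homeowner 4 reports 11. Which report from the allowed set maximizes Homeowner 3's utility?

24

Report 5: project not built, utility 0.
Report 7: project not built, utility 0.
Report 11: project not built, utility 0.
Report 24: project built, pays 24, utility 39 - 24 = 15.
Report 39: project built, pays 25, utility 39 - 25 = 14.
The best choice is 24 with utility 15.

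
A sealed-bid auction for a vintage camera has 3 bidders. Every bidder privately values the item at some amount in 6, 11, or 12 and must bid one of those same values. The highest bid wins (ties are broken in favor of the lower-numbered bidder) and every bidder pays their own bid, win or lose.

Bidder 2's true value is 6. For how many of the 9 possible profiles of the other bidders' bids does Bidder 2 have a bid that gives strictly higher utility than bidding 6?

2

Others bid (6, 6): truth gives -6; bid 11 gives -5 > -6. Violating.
Others bid (6, 11): truth gives -6; bid 11 gives -5 > -6. Violating.
Others bid (6, 12): truth gives -6; no alternative beats it.
Others bid (11, 6): truth gives -6; no alternative beats it.
(Checking all 9 profiles: 2 have a profitable deviation, 7 do not.)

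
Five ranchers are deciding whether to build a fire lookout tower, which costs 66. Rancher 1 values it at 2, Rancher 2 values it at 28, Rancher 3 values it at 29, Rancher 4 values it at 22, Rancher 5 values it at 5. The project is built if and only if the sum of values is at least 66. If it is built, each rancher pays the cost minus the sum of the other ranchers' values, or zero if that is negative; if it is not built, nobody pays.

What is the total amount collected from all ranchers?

Total value 86 ≥ cost 66, so it is built.
Rancher 1: others sum to 84; max(0, 66 - 84) = 0.
Rancher 2: others sum to 58; max(0, 66 - 58) = 8.
Rancher 3: others sum to 57; max(0, 66 - 57) = 9.
Rancher 4: others sum to 64; max(0, 66 - 64) = 2.
Rancher 5: others sum to 81; max(0, 66 - 81) = 0.
Total collected = 0 + 8 + 9 + 2 + 0 = 19.

19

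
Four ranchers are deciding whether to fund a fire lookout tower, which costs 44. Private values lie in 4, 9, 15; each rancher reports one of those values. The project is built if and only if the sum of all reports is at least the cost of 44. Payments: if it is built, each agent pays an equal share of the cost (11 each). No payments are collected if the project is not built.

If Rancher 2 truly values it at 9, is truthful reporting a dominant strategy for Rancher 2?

No

Consider the case where Rancher 1 reports 9, Rancher 3 reports 15 and Rancher 4 reports 15.
Truthful report 9: project built, pays 11, utility 9 - 11 = -2.
Report 4 instead: project not built, utility 0.
Since 0 > -2, reporting 4 is strictly better here, so truthful reporting is not dominant.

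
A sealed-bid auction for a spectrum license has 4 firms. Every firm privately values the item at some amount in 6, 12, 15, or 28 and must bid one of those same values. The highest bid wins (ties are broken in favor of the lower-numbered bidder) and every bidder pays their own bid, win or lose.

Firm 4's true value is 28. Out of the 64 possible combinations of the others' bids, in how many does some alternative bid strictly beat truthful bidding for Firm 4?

45

Others bid (6, 6, 6): truth gives 0; bid 12 gives 16 > 0. Violating.
Others bid (6, 6, 12): truth gives 0; bid 15 gives 13 > 0. Violating.
Others bid (6, 6, 28): truth gives -28; bid 6 gives -6 > -28. Violating.
Others bid (6, 12, 6): truth gives 0; bid 15 gives 13 > 0. Violating.
Others bid (6, 6, 15): truth gives 0; no alternative beats it.
Others bid (6, 12, 15): truth gives 0; no alternative beats it.
(Checking all 64 profiles: 45 have a profitable deviation, 19 do not.)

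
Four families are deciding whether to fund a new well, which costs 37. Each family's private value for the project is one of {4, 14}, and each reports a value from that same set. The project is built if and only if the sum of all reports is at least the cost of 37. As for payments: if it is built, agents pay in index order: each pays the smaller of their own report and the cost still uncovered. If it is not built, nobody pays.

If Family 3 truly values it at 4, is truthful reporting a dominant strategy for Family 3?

Yes

Check each profile of the others' reports and compare truth against every alternative report.
Others report (4, 14, 14): truth gives 0, best alternative gives -10.
Others report (14, 4, 14): truth gives 0, best alternative gives -10.
Others report (14, 14, 4): truth gives 0, best alternative gives -5.
Others report (14, 14, 14): truth gives 0, best alternative gives -5.
Others report (4, 4, 4): truth gives 0, best alternative gives 0.
Others report (4, 4, 14): truth gives 0, best alternative gives 0.
(Remaining 2 profiles checked similarly; truth is weakly best in each.)
In every case the truthful report is at least as good as any alternative, so it is a dominant strategy.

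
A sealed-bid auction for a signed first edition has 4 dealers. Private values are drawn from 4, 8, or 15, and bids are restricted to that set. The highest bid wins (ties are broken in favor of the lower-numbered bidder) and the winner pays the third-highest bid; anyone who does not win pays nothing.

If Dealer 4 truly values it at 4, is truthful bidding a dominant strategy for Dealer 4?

Check each profile of the others' bids and compare truth against every alternative bid.
Others bid (4, 4, 4): truth gives 0, best alternative gives 0.
Others bid (4, 4, 8): truth gives 0, best alternative gives 0.
Others bid (4, 4, 15): truth gives 0, best alternative gives 0.
Others bid (4, 8, 4): truth gives 0, best alternative gives 0.
Others bid (4, 8, 8): truth gives 0, best alternative gives 0.
Others bid (4, 8, 15): truth gives 0, best alternative gives 0.
(Remaining 21 profiles checked similarly; truth is weakly best in each.)
In every case the truthful bid is at least as good as any alternative, so it is a dominant strategy.

Yes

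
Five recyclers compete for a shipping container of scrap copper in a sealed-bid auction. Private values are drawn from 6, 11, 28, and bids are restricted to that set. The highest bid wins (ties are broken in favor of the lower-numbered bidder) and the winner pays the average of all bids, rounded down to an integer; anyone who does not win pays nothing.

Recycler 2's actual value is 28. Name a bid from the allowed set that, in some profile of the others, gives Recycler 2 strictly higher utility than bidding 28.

Suppose Recycler 1 bids 6, Recycler 3 bids 6, Recycler 4 bids 6 and Recycler 5 bids 6.
Bid 28: wins, pays 10, utility 28 - 10 = 18.
Bid 11: wins, pays 7, utility 28 - 7 = 21.
So bidding 11 beats truth here (21 > 18).

11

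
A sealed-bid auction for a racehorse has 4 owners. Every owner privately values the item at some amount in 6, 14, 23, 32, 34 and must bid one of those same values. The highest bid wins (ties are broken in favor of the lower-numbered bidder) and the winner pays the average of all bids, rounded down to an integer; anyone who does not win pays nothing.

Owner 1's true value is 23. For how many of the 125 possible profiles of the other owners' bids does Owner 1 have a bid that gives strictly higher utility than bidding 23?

Others bid (6, 6, 6): truth gives 13; bid 6 gives 17 > 13. Violating.
Others bid (6, 6, 14): truth gives 11; bid 14 gives 13 > 11. Violating.
Others bid (6, 6, 32): truth gives 0; bid 32 gives 4 > 0. Violating.
Others bid (6, 6, 34): truth gives 0; bid 34 gives 3 > 0. Violating.
Others bid (6, 6, 23): truth gives 9; no alternative beats it.
Others bid (6, 14, 23): truth gives 7; no alternative beats it.
(Checking all 125 profiles: 26 have a profitable deviation, 99 do not.)

26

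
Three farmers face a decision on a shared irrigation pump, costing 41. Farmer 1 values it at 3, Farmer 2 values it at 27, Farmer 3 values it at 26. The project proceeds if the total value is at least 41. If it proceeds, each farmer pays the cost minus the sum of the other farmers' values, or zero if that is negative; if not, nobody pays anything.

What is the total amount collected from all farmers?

Total value 56 ≥ cost 41, so it is built.
Farmer 1: others sum to 53; max(0, 41 - 53) = 0.
Farmer 2: others sum to 29; max(0, 41 - 29) = 12.
Farmer 3: others sum to 30; max(0, 41 - 30) = 11.
Total collected = 0 + 12 + 11 = 23.

23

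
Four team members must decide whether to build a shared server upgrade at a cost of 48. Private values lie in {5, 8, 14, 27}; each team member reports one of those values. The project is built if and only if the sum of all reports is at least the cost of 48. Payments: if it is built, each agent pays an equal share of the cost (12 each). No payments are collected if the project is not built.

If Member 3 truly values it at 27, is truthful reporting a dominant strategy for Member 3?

Yes

Check each profile of the others' reports and compare truth against every alternative report.
Others report (5, 5, 14): truth gives 15, best alternative gives 0.
Others report (5, 8, 8): truth gives 15, best alternative gives 0.
Others report (5, 8, 14): truth gives 15, best alternative gives 0.
Others report (5, 14, 5): truth gives 15, best alternative gives 0.
Others report (5, 14, 8): truth gives 15, best alternative gives 0.
Others report (5, 14, 14): truth gives 15, best alternative gives 0.
(Remaining 58 profiles checked similarly; truth is weakly best in each.)
In every case the truthful report is at least as good as any alternative, so it is a dominant strategy.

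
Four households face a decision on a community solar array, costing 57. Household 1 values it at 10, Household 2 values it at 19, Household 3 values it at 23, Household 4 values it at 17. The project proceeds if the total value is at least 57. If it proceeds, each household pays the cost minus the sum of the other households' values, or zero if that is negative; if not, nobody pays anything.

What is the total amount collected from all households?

23

Total value 69 ≥ cost 57, so it is built.
Household 1: others sum to 59; max(0, 57 - 59) = 0.
Household 2: others sum to 50; max(0, 57 - 50) = 7.
Household 3: others sum to 46; max(0, 57 - 46) = 11.
Household 4: others sum to 52; max(0, 57 - 52) = 5.
Total collected = 0 + 7 + 11 + 5 = 23.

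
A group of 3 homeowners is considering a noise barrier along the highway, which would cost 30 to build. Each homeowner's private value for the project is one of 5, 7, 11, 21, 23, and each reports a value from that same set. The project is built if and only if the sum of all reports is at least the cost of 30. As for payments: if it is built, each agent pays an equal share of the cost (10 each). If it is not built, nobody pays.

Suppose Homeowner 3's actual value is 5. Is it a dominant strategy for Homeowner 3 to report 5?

Yes

Check each profile of the others' reports and compare truth against every alternative report.
Others report (5, 21): truth gives -5, best alternative gives -5.
Others report (5, 23): truth gives -5, best alternative gives -5.
Others report (7, 21): truth gives -5, best alternative gives -5.
Others report (7, 23): truth gives -5, best alternative gives -5.
Others report (11, 21): truth gives -5, best alternative gives -5.
Others report (11, 23): truth gives -5, best alternative gives -5.
(Remaining 19 profiles checked similarly; truth is weakly best in each.)
In every case the truthful report is at least as good as any alternative, so it is a dominant strategy.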